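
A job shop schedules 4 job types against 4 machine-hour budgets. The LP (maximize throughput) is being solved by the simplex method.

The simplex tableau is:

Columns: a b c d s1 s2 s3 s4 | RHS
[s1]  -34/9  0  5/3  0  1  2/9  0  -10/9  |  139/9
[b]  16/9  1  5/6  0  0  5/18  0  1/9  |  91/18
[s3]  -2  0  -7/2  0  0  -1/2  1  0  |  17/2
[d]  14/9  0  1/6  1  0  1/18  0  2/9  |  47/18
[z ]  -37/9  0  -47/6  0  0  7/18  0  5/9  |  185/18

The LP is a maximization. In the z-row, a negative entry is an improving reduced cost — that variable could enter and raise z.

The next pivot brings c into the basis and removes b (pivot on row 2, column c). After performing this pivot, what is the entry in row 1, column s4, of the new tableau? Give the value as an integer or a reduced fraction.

Pivot element is row 2, column c: 5/6.
Normalize row 2: new (row 2, s4) = (1/9)/(5/6) = 2/15.
row 1 ← row 1 − (5/3)·(new row 2): -10/9 − (5/3)·(2/15) = -4/3.

-4/3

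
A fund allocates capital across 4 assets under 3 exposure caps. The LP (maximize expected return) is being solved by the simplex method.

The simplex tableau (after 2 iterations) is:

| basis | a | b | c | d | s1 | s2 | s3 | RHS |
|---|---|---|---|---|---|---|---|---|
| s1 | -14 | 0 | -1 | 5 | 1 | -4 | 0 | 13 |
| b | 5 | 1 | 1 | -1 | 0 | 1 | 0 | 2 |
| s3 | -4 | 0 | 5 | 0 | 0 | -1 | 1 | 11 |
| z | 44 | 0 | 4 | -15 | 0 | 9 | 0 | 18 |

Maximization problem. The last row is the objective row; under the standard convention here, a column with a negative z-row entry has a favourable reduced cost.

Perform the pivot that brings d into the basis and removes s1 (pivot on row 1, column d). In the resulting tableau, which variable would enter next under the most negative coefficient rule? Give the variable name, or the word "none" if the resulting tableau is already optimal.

Pivot element 5. New z-row = old z-row − (-15)·(row 1/5).
Updated z-row coefficients: a: 2, b: 0, c: 1, d: 0, s1: 3, s2: -3, s3: 0.
The most negative is -3 in column s2, so s2 would enter next.

s2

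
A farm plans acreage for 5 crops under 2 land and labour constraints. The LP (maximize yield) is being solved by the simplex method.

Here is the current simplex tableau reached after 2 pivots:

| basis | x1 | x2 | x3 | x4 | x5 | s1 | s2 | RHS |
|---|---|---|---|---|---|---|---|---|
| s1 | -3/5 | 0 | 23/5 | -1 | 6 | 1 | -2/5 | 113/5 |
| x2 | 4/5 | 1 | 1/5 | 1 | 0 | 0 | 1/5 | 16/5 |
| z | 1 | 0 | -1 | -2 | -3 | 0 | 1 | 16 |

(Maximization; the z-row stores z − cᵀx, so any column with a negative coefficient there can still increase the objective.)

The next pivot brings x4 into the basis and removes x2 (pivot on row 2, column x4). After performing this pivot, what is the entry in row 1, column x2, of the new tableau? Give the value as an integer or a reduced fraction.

Pivot element is row 2, column x4: 1.
Normalize row 2: new (row 2, x2) = 1/1 = 1.
row 1 ← row 1 − (-1)·(new row 2): 0 − (-1)·1 = 1.

1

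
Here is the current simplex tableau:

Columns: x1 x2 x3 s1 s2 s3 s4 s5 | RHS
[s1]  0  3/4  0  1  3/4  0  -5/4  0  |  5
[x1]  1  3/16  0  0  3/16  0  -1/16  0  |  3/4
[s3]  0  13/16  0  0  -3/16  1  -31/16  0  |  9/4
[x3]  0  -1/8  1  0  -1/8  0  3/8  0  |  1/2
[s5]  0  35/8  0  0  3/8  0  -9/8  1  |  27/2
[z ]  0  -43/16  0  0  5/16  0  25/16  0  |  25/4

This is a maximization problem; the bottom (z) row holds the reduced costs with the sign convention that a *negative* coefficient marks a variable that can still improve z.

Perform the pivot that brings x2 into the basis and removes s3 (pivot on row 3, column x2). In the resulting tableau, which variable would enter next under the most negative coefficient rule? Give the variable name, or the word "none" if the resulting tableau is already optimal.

Pivot element 13/16. New z-row = old z-row − (-43/16)·(row 3/(13/16)).
Updated z-row coefficients: x1: 0, x2: 0, x3: 0, s1: 0, s2: -4/13, s3: 43/13, s4: -63/13, s5: 0.
The most negative is -63/13 in column s4, so s4 would enter next.

s4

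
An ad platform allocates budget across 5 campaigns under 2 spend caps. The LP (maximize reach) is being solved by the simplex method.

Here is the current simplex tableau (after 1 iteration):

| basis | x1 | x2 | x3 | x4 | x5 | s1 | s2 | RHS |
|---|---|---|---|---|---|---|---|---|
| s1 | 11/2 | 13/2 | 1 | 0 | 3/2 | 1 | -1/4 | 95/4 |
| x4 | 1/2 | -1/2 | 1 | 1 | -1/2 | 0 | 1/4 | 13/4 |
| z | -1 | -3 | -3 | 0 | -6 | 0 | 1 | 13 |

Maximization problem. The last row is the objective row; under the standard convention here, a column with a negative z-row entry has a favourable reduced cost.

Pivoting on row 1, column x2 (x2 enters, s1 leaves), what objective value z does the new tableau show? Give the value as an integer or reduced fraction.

Minimum ratio for x2: (95/4)/(13/2) = 95/26.
z changes by −(z-row coeff of x2)·ratio = −(-3)·(95/26) = 285/26.
New z = 13 + (285/26) = 623/26.

623/26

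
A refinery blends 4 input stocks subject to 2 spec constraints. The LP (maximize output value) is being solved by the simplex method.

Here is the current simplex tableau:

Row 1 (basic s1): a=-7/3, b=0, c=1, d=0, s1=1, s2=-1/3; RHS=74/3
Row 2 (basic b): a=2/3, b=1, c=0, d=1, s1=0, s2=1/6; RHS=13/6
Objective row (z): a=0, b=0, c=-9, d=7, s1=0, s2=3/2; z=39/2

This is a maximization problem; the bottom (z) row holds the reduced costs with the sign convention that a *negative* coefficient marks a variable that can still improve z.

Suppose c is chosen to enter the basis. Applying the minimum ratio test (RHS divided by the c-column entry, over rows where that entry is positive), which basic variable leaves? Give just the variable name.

Ratios: row 1 (s1): (74/3)/1 = 74/3; row 2 (b): entry 0 ≤ 0, skip.
Minimum ratio 74/3 is in the s1 row, so s1 leaves.

s1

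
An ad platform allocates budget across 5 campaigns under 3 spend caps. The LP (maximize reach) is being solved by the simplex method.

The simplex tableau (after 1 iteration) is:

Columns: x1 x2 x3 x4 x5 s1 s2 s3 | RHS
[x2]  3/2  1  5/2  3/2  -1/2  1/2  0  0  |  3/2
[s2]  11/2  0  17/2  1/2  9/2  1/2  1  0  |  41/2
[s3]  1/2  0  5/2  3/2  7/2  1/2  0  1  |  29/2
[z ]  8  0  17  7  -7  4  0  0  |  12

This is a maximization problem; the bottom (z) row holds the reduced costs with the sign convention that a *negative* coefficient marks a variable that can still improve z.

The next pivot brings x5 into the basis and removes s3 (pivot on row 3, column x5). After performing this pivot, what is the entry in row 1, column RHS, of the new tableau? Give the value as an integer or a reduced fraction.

Pivot element is row 3, column x5: 7/2.
Normalize row 3: new (row 3, RHS) = (29/2)/(7/2) = 29/7.
row 1 ← row 1 − (-1/2)·(new row 3): 3/2 − (-1/2)·(29/7) = 25/7.

25/7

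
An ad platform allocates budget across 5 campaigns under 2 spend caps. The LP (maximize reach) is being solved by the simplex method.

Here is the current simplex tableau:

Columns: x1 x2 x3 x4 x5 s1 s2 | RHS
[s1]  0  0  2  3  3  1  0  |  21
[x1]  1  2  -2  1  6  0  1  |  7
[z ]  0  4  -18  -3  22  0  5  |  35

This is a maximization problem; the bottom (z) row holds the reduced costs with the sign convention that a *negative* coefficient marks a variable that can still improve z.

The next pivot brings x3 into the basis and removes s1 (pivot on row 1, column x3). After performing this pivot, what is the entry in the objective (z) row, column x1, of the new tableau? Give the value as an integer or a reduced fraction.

Pivot element is row 1, column x3: 2.
Normalize row 1: new (row 1, x1) = 0/2 = 0.
z-row ← z-row − (-18)·(new row 1): 0 − (-18)·0 = 0.

0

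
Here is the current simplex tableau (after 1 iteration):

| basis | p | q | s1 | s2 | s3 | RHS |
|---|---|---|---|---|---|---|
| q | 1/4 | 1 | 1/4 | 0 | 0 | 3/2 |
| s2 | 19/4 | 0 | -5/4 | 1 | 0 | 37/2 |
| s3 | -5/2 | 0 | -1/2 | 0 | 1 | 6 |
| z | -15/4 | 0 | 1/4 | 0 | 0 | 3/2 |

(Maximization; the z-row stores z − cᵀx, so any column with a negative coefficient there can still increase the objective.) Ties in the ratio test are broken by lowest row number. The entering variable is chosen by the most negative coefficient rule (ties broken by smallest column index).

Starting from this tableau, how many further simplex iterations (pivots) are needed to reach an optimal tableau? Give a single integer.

2

pivot: p in, s2 out → z = 306/19
pivot: s1 in, q out → z = 52/3
No improving column remains; optimal.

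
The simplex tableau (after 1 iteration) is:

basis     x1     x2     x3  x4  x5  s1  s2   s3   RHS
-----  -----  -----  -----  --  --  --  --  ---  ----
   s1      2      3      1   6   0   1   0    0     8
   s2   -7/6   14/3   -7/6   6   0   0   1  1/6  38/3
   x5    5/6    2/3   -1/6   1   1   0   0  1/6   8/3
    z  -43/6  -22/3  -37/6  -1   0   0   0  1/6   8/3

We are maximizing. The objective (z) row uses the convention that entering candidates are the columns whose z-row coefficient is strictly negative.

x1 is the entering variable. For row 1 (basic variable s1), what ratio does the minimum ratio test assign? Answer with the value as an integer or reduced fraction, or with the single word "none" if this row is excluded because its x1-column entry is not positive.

4

Ratio = RHS / (x1 entry) = 8 / 2 = 4.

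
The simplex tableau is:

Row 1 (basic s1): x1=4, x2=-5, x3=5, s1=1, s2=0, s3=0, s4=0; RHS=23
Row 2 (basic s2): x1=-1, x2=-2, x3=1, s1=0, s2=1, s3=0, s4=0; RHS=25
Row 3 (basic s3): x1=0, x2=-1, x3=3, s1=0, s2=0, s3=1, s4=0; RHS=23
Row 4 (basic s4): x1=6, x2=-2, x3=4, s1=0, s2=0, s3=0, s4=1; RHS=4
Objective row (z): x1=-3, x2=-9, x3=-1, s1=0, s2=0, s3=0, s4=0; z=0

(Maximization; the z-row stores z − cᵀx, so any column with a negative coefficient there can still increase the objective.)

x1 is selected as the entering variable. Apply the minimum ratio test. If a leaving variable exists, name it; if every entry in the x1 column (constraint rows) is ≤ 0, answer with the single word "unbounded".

Ratios: row 1 (s1): 23/4 = 23/4; row 2 (s2): entry -1 ≤ 0, skip; row 3 (s3): entry 0 ≤ 0, skip; row 4 (s4): 4/6 = 2/3.
Minimum ratio is in the s4 row, so s4 leaves.

s4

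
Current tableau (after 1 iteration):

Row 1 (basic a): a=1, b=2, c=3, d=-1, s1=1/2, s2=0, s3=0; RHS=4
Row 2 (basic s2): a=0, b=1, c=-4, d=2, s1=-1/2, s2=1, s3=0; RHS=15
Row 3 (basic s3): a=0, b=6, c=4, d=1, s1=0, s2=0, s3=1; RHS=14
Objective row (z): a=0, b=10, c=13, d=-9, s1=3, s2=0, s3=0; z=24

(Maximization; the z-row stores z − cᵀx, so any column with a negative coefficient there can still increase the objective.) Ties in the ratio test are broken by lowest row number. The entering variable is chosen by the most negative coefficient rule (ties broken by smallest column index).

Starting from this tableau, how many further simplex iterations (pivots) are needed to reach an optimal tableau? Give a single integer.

pivot: d in, s2 out → z = 183/2
pivot: c in, s3 out → z = 1163/12
No improving column remains; optimal.

2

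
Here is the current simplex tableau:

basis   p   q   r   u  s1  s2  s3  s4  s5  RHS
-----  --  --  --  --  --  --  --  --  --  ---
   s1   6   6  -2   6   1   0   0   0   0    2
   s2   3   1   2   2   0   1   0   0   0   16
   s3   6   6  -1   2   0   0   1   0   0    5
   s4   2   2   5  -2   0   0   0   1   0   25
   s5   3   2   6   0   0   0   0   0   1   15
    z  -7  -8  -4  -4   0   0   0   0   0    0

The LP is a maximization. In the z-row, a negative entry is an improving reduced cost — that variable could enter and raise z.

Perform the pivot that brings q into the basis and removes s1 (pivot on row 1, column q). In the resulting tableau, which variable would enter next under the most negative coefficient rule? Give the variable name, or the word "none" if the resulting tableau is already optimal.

Pivot element 6. New z-row = old z-row − (-8)·(row 1/6).
Updated z-row coefficients: p: 1, q: 0, r: -20/3, u: 4, s1: 4/3, s2: 0, s3: 0, s4: 0, s5: 0.
The most negative is -20/3 in column r, so r would enter next.

r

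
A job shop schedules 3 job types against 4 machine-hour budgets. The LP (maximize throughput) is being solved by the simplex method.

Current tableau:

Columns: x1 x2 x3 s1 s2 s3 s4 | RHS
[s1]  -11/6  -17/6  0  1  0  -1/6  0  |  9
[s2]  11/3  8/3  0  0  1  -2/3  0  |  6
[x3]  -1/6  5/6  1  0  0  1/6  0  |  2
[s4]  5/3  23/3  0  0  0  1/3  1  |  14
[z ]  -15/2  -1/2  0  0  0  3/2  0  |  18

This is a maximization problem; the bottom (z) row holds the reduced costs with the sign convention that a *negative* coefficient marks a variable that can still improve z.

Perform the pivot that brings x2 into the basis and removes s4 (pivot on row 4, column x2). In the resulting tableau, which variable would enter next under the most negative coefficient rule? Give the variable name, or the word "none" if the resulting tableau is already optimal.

x1

Pivot element 23/3. New z-row = old z-row − (-1/2)·(row 4/(23/3)).
Updated z-row coefficients: x1: -170/23, x2: 0, x3: 0, s1: 0, s2: 0, s3: 35/23, s4: 3/46.
The most negative is -170/23 in column x1, so x1 would enter next.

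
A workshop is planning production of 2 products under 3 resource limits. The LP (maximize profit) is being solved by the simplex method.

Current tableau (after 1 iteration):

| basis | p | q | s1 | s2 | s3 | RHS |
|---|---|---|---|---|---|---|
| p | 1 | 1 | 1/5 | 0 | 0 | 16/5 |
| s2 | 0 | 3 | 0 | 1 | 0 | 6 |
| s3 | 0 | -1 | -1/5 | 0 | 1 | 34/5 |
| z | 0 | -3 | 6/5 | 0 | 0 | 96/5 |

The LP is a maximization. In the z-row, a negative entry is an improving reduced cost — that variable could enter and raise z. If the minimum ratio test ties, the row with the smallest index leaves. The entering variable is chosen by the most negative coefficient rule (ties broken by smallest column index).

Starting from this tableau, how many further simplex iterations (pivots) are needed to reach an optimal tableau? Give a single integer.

1

pivot: q in, s2 out → z = 126/5
No improving column remains; optimal.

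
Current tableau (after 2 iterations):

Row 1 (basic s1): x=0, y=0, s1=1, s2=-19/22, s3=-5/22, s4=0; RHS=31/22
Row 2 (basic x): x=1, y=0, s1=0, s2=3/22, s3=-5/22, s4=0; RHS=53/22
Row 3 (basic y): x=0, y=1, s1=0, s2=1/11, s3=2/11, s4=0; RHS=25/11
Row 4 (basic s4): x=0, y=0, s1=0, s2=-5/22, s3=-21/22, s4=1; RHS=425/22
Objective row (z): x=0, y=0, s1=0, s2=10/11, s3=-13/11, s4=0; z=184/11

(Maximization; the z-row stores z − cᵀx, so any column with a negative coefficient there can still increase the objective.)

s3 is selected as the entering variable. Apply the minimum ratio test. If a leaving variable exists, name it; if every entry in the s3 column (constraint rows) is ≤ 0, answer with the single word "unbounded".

Ratios: row 1 (s1): entry -5/22 ≤ 0, skip; row 2 (x): entry -5/22 ≤ 0, skip; row 3 (y): (25/11)/(2/11) = 25/2; row 4 (s4): entry -21/22 ≤ 0, skip.
Minimum ratio is in the y row, so y leaves.

y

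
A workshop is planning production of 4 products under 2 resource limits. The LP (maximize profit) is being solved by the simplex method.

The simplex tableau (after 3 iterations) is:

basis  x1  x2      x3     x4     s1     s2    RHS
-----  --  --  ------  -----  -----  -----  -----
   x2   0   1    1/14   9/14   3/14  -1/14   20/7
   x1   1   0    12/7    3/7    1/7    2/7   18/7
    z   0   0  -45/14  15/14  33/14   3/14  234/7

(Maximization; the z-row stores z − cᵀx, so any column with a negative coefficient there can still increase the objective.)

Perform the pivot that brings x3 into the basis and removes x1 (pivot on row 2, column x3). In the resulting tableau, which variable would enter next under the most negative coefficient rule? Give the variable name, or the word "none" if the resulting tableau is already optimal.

none

Pivot element 12/7. New z-row = old z-row − (-45/14)·(row 2/(12/7)).
Updated z-row coefficients: x1: 15/8, x2: 0, x3: 0, x4: 15/8, s1: 21/8, s2: 3/4.
No coefficient is strictly negative; the tableau after this pivot is optimal.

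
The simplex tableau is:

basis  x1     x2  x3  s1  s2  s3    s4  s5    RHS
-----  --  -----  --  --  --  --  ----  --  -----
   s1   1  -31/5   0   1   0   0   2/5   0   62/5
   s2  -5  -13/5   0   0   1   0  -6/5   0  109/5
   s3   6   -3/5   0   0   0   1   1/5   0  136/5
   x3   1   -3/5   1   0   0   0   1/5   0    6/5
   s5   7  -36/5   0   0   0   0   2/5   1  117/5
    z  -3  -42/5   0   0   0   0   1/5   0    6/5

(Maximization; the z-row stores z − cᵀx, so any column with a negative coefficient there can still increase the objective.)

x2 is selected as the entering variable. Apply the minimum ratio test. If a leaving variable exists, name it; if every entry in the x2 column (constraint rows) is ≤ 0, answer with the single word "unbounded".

unbounded

x2-column entries: row 1: -31/5, row 2: -13/5, row 3: -3/5, row 4: -3/5, row 5: -36/5. All ≤ 0, so x2 can increase without bound; the LP is unbounded in this direction.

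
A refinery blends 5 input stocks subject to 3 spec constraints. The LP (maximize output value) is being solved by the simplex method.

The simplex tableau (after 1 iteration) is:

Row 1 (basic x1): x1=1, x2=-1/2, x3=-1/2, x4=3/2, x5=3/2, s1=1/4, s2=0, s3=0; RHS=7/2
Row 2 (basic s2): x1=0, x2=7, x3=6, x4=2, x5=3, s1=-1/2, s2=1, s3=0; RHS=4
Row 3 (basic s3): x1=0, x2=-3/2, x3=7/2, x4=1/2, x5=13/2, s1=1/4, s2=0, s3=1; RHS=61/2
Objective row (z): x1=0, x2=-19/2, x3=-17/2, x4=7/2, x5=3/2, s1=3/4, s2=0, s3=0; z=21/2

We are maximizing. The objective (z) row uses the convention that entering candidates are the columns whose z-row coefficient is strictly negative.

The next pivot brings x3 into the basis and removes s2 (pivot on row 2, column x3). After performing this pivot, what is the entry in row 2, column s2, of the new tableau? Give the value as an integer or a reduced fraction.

1/6

Pivot element is row 2, column x3: 6.
Normalize row 2: new (row 2, s2) = 1/6 = 1/6.
Row 2 is the pivot row, so the entry is 1/6.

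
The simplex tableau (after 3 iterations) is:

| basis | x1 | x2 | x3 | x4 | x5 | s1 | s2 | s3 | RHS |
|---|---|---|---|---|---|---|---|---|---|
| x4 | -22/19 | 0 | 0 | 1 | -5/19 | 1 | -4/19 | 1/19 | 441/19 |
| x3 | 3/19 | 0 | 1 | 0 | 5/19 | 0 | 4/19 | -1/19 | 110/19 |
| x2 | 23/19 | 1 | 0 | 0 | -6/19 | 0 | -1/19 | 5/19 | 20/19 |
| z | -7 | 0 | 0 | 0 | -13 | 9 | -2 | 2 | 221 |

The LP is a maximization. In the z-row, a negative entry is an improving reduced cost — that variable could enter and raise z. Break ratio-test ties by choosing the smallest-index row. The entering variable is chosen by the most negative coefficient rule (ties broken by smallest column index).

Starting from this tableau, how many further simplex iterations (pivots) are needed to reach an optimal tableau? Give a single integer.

2

pivot: x5 in, x3 out → z = 507
pivot: s3 in, x2 out → z = 531
No improving column remains; optimal.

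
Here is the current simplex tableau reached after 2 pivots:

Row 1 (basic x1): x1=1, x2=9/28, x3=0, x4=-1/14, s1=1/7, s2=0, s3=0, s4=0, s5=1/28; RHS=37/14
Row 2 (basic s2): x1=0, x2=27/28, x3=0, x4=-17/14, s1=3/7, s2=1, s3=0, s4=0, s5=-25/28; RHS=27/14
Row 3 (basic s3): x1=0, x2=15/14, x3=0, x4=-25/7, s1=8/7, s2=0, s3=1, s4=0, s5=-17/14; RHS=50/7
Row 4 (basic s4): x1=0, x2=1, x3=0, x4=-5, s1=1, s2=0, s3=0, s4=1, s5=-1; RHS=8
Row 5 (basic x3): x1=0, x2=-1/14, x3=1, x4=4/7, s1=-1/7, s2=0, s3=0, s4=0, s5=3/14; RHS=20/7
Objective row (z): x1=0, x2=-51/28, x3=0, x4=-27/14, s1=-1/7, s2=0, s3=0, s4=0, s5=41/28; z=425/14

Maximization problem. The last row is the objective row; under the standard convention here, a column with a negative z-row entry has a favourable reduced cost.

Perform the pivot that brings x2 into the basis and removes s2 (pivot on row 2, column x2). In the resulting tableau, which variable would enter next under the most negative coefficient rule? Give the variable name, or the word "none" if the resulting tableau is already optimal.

x4

Pivot element 27/28. New z-row = old z-row − (-51/28)·(row 2/(27/28)).
Updated z-row coefficients: x1: 0, x2: 0, x3: 0, x4: -38/9, s1: 2/3, s2: 17/9, s3: 0, s4: 0, s5: -2/9.
The most negative is -38/9 in column x4, so x4 would enter next.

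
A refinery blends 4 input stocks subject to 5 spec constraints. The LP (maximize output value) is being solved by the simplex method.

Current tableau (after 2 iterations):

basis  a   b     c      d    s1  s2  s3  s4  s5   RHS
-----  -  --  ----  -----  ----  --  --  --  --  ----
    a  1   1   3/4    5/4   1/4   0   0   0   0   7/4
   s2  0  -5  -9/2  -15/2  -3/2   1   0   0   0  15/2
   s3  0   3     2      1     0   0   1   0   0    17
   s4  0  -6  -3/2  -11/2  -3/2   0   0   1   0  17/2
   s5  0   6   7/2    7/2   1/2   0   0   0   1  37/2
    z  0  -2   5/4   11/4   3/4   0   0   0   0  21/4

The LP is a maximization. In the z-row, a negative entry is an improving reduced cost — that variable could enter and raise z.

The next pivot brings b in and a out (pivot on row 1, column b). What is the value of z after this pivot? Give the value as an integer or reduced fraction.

Minimum ratio for b: (7/4)/1 = 7/4.
z changes by −(z-row coeff of b)·ratio = −(-2)·(7/4) = 7/2.
New z = 21/4 + (7/2) = 35/4.

35/4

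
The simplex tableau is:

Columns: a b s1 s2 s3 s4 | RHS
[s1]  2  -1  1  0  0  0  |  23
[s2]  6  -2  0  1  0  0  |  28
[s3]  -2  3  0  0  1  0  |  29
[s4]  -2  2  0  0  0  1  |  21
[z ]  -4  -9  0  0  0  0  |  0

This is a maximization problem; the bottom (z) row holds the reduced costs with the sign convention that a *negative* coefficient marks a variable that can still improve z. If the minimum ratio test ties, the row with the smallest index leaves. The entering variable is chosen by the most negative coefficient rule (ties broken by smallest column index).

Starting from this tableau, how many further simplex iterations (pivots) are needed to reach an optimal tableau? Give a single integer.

2

pivot: b in, s3 out → z = 87
pivot: a in, s2 out → z = 1319/7
No improving column remains; optimal.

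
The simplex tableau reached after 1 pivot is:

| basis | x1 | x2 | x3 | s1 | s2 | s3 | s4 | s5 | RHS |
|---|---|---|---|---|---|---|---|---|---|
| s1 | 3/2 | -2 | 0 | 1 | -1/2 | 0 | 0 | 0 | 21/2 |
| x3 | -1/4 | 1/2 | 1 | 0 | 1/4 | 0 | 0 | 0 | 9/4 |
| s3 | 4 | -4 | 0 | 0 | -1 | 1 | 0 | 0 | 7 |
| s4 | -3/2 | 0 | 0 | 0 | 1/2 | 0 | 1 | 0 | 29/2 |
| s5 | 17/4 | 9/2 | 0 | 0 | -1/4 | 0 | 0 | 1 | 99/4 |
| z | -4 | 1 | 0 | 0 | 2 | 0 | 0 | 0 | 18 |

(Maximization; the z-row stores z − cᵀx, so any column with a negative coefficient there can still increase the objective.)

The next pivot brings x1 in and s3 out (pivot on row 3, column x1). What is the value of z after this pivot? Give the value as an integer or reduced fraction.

Minimum ratio for x1: 7/4 = 7/4.
z changes by −(z-row coeff of x1)·ratio = −(-4)·(7/4) = 7.
New z = 18 + 7 = 25.

25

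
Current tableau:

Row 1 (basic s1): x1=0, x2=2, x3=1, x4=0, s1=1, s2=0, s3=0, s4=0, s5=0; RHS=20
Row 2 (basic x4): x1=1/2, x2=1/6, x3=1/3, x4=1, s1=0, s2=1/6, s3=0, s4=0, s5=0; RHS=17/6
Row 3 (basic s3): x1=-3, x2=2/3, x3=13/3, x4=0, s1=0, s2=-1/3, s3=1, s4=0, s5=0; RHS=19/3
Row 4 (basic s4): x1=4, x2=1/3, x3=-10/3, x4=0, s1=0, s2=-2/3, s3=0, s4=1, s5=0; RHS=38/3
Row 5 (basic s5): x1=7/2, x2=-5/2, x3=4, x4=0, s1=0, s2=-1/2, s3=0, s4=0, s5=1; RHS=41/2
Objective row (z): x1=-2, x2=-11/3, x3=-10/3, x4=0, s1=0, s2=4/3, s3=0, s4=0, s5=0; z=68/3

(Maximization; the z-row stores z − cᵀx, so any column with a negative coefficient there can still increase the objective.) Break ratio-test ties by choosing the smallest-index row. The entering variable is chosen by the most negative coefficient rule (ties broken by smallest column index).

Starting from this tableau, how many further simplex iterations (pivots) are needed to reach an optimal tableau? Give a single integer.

pivot: x2 in, s3 out → z = 115/2
pivot: x1 in, s1 out → z = 536/9
pivot: x3 in, x4 out → z = 2132/33
No improving column remains; optimal.

3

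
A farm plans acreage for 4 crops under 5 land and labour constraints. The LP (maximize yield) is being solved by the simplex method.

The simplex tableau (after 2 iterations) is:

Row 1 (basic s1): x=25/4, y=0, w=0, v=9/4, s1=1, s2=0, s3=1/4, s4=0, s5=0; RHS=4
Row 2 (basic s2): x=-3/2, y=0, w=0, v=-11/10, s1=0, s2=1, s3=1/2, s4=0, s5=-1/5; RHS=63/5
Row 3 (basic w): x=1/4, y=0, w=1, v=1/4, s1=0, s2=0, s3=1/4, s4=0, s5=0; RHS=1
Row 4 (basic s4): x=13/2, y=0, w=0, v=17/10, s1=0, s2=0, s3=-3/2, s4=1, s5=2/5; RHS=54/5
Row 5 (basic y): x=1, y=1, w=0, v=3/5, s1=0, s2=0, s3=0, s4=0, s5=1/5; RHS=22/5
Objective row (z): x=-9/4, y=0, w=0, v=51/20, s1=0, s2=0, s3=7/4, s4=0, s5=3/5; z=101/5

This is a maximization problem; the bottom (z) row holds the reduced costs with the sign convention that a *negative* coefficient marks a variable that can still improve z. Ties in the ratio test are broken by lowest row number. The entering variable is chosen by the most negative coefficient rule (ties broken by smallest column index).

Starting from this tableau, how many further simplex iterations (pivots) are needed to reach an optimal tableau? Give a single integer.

pivot: x in, s1 out → z = 541/25
No improving column remains; optimal.

1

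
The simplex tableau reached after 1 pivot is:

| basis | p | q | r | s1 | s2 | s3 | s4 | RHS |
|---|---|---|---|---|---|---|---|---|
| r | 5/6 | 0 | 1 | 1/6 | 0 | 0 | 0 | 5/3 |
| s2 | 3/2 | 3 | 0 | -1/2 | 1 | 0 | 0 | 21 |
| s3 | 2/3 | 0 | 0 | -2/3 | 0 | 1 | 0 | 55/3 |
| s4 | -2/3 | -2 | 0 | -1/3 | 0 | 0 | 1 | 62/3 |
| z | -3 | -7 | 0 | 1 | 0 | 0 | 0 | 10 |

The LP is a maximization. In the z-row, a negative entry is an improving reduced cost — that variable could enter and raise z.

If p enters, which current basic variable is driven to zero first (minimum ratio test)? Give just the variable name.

r

Ratios: row 1 (r): (5/3)/(5/6) = 2; row 2 (s2): 21/(3/2) = 14; row 3 (s3): (55/3)/(2/3) = 55/2; row 4 (s4): entry -2/3 ≤ 0, skip.
Minimum ratio 2 is in the r row, so r leaves.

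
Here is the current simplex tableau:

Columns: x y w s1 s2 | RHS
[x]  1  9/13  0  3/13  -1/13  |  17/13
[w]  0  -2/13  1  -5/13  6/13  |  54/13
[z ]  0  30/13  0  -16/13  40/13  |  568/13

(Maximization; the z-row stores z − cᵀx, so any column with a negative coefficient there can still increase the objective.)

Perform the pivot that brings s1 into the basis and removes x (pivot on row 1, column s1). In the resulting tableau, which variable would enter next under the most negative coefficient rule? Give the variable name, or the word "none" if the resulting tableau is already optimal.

Pivot element 3/13. New z-row = old z-row − (-16/13)·(row 1/(3/13)).
Updated z-row coefficients: x: 16/3, y: 6, w: 0, s1: 0, s2: 8/3.
No coefficient is strictly negative; the tableau after this pivot is optimal.

none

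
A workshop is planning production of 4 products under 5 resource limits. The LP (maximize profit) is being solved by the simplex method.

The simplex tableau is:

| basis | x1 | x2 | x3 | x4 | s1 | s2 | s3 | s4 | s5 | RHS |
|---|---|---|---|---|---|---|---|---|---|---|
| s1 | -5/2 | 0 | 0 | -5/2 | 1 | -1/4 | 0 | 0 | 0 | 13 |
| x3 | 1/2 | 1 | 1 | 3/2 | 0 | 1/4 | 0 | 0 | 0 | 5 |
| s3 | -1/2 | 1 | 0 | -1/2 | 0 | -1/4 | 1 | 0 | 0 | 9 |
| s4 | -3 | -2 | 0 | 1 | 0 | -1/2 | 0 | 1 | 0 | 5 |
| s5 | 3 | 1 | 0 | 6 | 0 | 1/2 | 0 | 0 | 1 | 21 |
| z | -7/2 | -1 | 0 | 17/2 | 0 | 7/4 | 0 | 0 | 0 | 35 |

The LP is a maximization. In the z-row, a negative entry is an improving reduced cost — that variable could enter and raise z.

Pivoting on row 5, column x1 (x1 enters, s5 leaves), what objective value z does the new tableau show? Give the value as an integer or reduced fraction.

Minimum ratio for x1: 21/3 = 7.
z changes by −(z-row coeff of x1)·ratio = −(-7/2)·7 = 49/2.
New z = 35 + (49/2) = 119/2.

119/2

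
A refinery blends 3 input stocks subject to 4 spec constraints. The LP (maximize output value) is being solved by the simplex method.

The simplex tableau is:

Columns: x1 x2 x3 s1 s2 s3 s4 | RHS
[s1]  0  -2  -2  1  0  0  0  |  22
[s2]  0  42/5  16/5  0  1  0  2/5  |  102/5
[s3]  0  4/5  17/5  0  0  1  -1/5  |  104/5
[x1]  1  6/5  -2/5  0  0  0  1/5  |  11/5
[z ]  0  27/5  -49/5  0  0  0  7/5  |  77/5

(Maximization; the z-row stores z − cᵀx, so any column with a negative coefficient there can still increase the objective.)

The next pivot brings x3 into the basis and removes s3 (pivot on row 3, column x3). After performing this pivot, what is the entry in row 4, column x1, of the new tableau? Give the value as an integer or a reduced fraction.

1

Pivot element is row 3, column x3: 17/5.
Normalize row 3: new (row 3, x1) = 0/(17/5) = 0.
row 4 ← row 4 − (-2/5)·(new row 3): 1 − (-2/5)·0 = 1.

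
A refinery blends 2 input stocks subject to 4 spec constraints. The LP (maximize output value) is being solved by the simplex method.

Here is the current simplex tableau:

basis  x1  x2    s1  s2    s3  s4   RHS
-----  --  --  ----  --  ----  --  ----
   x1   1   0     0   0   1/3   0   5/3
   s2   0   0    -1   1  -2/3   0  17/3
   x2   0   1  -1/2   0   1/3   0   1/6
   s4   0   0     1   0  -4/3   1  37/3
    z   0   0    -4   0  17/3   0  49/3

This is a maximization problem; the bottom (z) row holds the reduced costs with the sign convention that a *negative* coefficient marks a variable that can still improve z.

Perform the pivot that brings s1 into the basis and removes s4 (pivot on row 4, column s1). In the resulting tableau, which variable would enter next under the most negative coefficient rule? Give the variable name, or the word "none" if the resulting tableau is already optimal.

Pivot element 1. New z-row = old z-row − (-4)·(row 4/1).
Updated z-row coefficients: x1: 0, x2: 0, s1: 0, s2: 0, s3: 1/3, s4: 4.
No coefficient is strictly negative; the tableau after this pivot is optimal.

none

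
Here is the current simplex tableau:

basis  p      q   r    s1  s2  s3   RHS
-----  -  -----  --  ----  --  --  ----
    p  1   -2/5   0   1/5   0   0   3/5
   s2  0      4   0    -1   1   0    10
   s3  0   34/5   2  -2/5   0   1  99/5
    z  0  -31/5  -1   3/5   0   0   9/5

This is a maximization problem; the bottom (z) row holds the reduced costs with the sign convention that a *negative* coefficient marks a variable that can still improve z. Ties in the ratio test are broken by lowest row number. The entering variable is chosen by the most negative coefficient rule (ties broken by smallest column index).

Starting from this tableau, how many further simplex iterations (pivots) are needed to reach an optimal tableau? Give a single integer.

3

pivot: q in, s2 out → z = 173/10
pivot: r in, s3 out → z = 187/10
pivot: s1 in, r out → z = 503/26
No improving column remains; optimal.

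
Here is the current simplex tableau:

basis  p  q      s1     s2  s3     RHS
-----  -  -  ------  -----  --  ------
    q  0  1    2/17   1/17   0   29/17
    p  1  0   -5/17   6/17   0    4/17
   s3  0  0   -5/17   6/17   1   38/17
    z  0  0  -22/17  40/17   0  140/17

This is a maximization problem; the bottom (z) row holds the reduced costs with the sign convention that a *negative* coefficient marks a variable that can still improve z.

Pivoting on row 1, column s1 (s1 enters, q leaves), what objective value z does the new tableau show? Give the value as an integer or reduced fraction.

27

Minimum ratio for s1: (29/17)/(2/17) = 29/2.
z changes by −(z-row coeff of s1)·ratio = −(-22/17)·(29/2) = 319/17.
New z = 140/17 + (319/17) = 27.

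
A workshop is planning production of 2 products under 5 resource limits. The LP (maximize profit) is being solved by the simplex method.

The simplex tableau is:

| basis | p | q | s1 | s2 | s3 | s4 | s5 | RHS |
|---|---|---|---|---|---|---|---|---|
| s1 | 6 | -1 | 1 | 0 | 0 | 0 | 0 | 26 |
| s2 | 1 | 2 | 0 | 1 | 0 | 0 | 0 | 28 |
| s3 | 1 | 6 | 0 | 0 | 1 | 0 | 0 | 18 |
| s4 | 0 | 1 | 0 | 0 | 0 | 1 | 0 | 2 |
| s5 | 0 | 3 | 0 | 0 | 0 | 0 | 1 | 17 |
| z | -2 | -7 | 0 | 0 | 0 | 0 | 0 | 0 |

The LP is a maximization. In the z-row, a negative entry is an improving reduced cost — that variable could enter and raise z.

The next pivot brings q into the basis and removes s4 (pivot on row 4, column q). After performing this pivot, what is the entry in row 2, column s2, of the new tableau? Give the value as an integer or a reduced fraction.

1

Pivot element is row 4, column q: 1.
Normalize row 4: new (row 4, s2) = 0/1 = 0.
row 2 ← row 2 − 2·(new row 4): 1 − 2·0 = 1.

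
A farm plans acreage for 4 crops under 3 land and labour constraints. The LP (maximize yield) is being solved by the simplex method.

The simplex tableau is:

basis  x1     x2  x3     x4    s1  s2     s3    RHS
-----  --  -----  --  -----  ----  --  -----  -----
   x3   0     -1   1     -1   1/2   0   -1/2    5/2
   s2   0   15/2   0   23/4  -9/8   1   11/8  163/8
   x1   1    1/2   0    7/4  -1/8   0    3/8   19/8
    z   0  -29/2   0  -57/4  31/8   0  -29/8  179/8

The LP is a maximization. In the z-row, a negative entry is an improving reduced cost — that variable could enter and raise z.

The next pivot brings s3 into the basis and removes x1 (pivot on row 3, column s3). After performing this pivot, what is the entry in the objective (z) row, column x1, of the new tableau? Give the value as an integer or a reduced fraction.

Pivot element is row 3, column s3: 3/8.
Normalize row 3: new (row 3, x1) = 1/(3/8) = 8/3.
z-row ← z-row − (-29/8)·(new row 3): 0 − (-29/8)·(8/3) = 29/3.

29/3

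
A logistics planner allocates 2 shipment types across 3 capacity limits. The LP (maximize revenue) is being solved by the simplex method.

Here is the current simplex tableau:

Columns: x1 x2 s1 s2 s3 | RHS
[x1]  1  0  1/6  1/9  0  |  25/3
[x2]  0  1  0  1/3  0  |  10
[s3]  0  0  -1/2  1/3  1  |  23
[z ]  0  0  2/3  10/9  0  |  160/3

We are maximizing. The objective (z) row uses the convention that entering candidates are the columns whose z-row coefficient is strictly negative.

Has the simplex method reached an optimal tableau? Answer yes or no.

No objective-row coefficient is strictly negative, so no entering variable exists; the tableau is optimal.

yes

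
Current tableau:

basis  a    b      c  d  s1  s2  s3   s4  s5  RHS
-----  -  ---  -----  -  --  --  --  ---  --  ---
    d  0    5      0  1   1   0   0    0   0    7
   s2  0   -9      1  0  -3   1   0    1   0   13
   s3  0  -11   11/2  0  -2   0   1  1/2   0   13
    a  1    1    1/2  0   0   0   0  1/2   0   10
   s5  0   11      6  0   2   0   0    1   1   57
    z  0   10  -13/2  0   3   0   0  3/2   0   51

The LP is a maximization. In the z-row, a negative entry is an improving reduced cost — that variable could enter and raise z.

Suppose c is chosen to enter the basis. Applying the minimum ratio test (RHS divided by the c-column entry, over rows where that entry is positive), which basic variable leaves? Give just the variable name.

s3

Ratios: row 1 (d): entry 0 ≤ 0, skip; row 2 (s2): 13/1 = 13; row 3 (s3): 13/(11/2) = 26/11; row 4 (a): 10/(1/2) = 20; row 5 (s5): 57/6 = 19/2.
Minimum ratio 26/11 is in the s3 row, so s3 leaves.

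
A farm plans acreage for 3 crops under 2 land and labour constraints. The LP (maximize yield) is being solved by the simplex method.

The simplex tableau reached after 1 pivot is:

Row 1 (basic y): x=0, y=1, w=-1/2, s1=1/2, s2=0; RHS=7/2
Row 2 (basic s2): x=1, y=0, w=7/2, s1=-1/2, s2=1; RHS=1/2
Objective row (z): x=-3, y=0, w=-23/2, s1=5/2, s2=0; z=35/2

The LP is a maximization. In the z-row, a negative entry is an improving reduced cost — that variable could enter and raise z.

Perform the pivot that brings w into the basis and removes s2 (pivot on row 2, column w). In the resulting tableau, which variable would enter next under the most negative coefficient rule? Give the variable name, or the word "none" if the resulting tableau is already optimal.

none

Pivot element 7/2. New z-row = old z-row − (-23/2)·(row 2/(7/2)).
Updated z-row coefficients: x: 2/7, y: 0, w: 0, s1: 6/7, s2: 23/7.
No coefficient is strictly negative; the tableau after this pivot is optimal.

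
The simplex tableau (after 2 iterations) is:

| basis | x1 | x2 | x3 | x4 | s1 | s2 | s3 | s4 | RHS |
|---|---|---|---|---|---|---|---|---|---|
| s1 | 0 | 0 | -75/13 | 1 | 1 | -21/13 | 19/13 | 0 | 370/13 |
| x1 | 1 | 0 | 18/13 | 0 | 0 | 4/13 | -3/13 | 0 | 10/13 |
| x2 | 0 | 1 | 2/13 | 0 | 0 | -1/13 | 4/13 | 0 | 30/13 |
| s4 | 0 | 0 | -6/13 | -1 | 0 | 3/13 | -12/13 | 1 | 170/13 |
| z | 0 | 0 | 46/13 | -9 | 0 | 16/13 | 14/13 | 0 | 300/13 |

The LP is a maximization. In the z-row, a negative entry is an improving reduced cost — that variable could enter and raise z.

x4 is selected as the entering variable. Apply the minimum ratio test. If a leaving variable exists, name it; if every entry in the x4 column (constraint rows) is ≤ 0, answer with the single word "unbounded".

Ratios: row 1 (s1): (370/13)/1 = 370/13; row 2 (x1): entry 0 ≤ 0, skip; row 3 (x2): entry 0 ≤ 0, skip; row 4 (s4): entry -1 ≤ 0, skip.
Minimum ratio is in the s1 row, so s1 leaves.

s1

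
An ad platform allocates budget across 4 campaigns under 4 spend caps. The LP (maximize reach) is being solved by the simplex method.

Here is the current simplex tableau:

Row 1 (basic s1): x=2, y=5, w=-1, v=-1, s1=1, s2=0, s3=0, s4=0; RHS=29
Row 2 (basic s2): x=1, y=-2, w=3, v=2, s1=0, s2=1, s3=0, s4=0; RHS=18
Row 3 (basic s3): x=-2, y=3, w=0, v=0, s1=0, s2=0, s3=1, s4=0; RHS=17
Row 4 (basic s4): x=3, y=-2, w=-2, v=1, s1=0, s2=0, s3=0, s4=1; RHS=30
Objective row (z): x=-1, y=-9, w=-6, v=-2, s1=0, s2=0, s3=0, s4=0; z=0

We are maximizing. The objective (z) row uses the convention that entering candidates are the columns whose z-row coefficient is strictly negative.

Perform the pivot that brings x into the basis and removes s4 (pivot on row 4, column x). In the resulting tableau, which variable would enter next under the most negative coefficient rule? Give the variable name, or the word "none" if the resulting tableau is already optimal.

Pivot element 3. New z-row = old z-row − (-1)·(row 4/3).
Updated z-row coefficients: x: 0, y: -29/3, w: -20/3, v: -5/3, s1: 0, s2: 0, s3: 0, s4: 1/3.
The most negative is -29/3 in column y, so y would enter next.

y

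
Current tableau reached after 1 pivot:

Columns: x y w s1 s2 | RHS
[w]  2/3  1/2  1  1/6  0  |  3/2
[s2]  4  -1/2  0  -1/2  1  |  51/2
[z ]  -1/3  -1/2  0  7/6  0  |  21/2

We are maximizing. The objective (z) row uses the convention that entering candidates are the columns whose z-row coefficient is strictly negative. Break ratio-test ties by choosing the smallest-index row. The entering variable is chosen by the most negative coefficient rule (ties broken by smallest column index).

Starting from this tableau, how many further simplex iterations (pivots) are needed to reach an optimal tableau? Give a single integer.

1

pivot: y in, w out → z = 12
No improving column remains; optimal.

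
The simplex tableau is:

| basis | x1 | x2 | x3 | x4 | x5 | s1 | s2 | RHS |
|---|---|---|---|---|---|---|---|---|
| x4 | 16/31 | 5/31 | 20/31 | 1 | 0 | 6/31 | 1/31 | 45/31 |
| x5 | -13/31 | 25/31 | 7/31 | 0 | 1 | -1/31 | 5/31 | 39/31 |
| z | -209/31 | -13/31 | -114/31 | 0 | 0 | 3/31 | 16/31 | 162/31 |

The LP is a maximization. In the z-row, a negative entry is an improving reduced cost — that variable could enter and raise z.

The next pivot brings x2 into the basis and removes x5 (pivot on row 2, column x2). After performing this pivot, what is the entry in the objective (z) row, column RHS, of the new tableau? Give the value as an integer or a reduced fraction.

147/25

Pivot element is row 2, column x2: 25/31.
Normalize row 2: new (row 2, RHS) = (39/31)/(25/31) = 39/25.
z-row ← z-row − (-13/31)·(new row 2): 162/31 − (-13/31)·(39/25) = 147/25.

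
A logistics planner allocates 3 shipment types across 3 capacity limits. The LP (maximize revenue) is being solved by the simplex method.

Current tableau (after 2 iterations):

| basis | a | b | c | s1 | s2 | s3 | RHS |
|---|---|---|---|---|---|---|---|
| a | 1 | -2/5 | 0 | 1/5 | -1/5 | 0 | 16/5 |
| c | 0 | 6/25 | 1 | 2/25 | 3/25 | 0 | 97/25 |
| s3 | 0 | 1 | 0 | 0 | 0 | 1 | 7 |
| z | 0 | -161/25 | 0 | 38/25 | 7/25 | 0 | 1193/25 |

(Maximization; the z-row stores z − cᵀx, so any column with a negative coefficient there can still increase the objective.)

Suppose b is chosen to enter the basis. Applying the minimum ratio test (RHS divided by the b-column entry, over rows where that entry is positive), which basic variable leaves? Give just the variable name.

Ratios: row 1 (a): entry -2/5 ≤ 0, skip; row 2 (c): (97/25)/(6/25) = 97/6; row 3 (s3): 7/1 = 7.
Minimum ratio 7 is in the s3 row, so s3 leaves.

s3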